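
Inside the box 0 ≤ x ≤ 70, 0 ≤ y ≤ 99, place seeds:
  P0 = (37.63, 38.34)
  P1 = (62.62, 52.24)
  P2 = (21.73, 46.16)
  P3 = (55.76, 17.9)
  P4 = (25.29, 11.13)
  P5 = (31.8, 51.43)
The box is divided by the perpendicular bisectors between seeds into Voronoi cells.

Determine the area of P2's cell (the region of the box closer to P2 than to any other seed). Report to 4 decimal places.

1. box [0,70]×[0,99]: [(0, 0) (70, 0) (70, 99) (0, 99)]
2. ⊥bis P2·P0 via (29.68,42.25): [(0, 0) (8.9004, 0) (57.591, 99) (0, 99)]  |A|=3291.3266
3. ⊥bis P2·P1 via (42.175,49.2): [(0, 0) (8.9004, 0) (40.0679, 63.3711) (34.7702, 99) (0, 99)]  |A|=2884.786
4. ⊥bis P2·P3 via (38.745,32.03): [(0, 0) (8.9004, 0) (40.0679, 63.3711) (34.7702, 99) (0, 99)]  |A|=2884.786
5. ⊥bis P2·P4 via (23.51,28.645): [(0, 26.2557) (22.9613, 28.5892) (40.0679, 63.3711) (34.7702, 99) (0, 99)]  |A|=2456.1244
6. ⊥bis P2·P5 via (26.765,48.795): [(0, 26.2557) (22.9613, 28.5892) (29.9272, 42.7526) (0.4909, 99) (0, 99)]  |A|=1256.7988
7. canonical 5-gon: [(0, 26.2557) (22.9613, 28.5892) (29.9272, 42.7526) (0.4909, 99) (0, 99)]
8. shoelace: 1256.7988

Area of P2's cell: 1256.7988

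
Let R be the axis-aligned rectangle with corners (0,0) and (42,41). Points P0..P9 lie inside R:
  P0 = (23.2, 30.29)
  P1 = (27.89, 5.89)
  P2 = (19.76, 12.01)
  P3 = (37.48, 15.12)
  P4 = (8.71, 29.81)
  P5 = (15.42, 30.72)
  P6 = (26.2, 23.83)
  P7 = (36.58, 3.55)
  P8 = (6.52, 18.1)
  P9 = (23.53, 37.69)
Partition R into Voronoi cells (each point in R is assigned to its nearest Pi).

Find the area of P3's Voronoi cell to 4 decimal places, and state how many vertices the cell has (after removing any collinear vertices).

1. box [0,42]×[0,41]: [(0, 0) (42, 0) (42, 41) (0, 41)]
2. ⊥bis P3·P0 via (30.34,22.705): [(6.2199, 0) (42, 0) (42, 33.6809)]  |A|=602.5532
3. ⊥bis P3·P1 via (32.685,10.505): [(25.4098, 18.064) (42, 0.8267) (42, 33.6809)]  |A|=272.53
4. ⊥bis P3·P2 via (28.62,13.565): [(27.4872, 20.0195) (28.3702, 14.988) (42, 0.8267) (42, 33.6809)]  |A|=266.4403
5. ⊥bis P3·P4 via (23.095,22.465): [(27.4872, 20.0195) (28.3702, 14.988) (42, 0.8267) (42, 33.6809)]  |A|=266.4403
6. ⊥bis P3·P5 via (26.45,22.92): [(27.4872, 20.0195) (28.3702, 14.988) (42, 0.8267) (42, 33.6809)]  |A|=266.4403
7. ⊥bis P3·P6 via (31.84,19.475): [(28.3731, 14.9851) (42, 0.8267) (42, 32.6328)]  |A|=216.7101
8. ⊥bis P3·P7 via (37.03,9.335): [(28.3731, 14.9851) (33.5506, 9.6057) (42, 8.9484) (42, 32.6328)]  |A|=182.3983
9. ⊥bis P3·P8 via (22,16.61): [(28.3731, 14.9851) (33.5506, 9.6057) (42, 8.9484) (42, 32.6328)]  |A|=182.3983
10. ⊥bis P3·P9 via (30.505,26.405): [(28.3731, 14.9851) (33.5506, 9.6057) (42, 8.9484) (42, 32.6328)]  |A|=182.3983
11. canonical 4-gon: [(28.3731, 14.9851) (33.5506, 9.6057) (42, 8.9484) (42, 32.6328)]
12. shoelace: 182.3983

Area of P3's cell: 182.3983 (4 vertices)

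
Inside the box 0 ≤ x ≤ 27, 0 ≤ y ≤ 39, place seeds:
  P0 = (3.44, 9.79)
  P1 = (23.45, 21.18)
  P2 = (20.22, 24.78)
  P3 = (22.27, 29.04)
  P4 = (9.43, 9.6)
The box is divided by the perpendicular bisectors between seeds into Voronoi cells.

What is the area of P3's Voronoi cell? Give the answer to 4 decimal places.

1. box [0,27]×[0,39]: [(0, 0) (27, 0) (27, 39) (0, 39)]
2. ⊥bis P3·P0 via (12.855,19.415): [(0, 31.9895) (27, 5.5786) (27, 39) (0, 39)]  |A|=545.83
3. ⊥bis P3·P1 via (22.86,25.11): [(0, 31.9895) (9.1388, 23.0501) (27, 25.7315) (27, 39) (0, 39)]  |A|=365.8529
4. ⊥bis P3·P2 via (21.245,26.91): [(0, 37.1335) (24.4801, 25.3532) (27, 25.7315) (27, 39) (0, 39)]  |A|=223.795
5. ⊥bis P3·P4 via (15.85,19.32): [(0, 37.1335) (24.4801, 25.3532) (27, 25.7315) (27, 39) (0, 39)]  |A|=223.795
6. canonical 5-gon: [(0, 37.1335) (24.4801, 25.3532) (27, 25.7315) (27, 39) (0, 39)]
7. shoelace: 223.795

Area of P3's cell: 223.7950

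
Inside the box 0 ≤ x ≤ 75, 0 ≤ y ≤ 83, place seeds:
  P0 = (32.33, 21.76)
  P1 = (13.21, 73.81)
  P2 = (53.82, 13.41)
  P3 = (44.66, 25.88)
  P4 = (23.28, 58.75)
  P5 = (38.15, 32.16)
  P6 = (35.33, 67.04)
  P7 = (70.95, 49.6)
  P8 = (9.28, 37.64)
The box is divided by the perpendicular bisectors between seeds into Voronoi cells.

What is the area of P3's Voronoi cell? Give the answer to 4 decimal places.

Area of P3's cell: 334.3795

1. box [0,75]×[0,83]: [(0, 0) (75, 0) (75, 83) (0, 83)]
2. ⊥bis P3·P0 via (38.495,23.82): [(46.4543, 0) (75, 0) (75, 83) (18.7203, 83)]  |A|=3520.2518
3. ⊥bis P3·P1 via (28.935,49.845): [(29.6435, 50.3099) (46.4543, 0) (75, 0) (75, 80.0713)]  |A|=2533.9397
4. ⊥bis P3·P2 via (49.24,19.645): [(29.6435, 50.3099) (41.7327, 14.1304) (75, 38.5673) (75, 80.0713)]  |A|=1690.743
5. ⊥bis P3·P4 via (33.97,42.315): [(32.6105, 41.4307) (41.7327, 14.1304) (75, 38.5673) (75, 69.0026)]  |A|=1210.6308
6. ⊥bis P3·P5 via (41.405,29.02): [(37.9531, 25.4417) (41.7327, 14.1304) (75, 38.5673) (75, 63.8454)]  |A|=702.5649
7. ⊥bis P3·P6 via (39.995,46.46): [(63.3319, 51.7499) (37.9531, 25.4417) (41.7327, 14.1304) (75, 38.5673) (75, 54.3948)]  |A|=647.4295
8. ⊥bis P3·P7 via (57.805,37.74): [(53.9445, 42.0188) (37.9531, 25.4417) (41.7327, 14.1304) (64.2098, 30.6413)]  |A|=334.3795
9. ⊥bis P3·P8 via (26.97,31.76): [(53.9445, 42.0188) (37.9531, 25.4417) (41.7327, 14.1304) (64.2098, 30.6413)]  |A|=334.3795
10. canonical 4-gon: [(53.9445, 42.0188) (37.9531, 25.4417) (41.7327, 14.1304) (64.2098, 30.6413)]
11. shoelace: 334.3795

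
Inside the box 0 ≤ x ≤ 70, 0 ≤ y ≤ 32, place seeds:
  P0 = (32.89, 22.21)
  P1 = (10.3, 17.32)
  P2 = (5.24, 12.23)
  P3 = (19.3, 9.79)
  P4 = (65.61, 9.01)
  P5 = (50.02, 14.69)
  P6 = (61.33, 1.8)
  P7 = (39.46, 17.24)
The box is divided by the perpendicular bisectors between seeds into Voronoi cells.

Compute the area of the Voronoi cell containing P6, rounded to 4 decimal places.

Area of P6's cell: 120.4578

1. box [0,70]×[0,32]: [(0, 0) (70, 0) (70, 32) (0, 32)]
2. ⊥bis P6·P0 via (47.11,12.005): [(38.4946, 0) (70, 0) (70, 32) (61.4594, 32)]  |A|=640.7355
3. ⊥bis P6·P1 via (35.815,9.56): [(38.4946, 0) (70, 0) (70, 32) (61.4594, 32)]  |A|=640.7355
4. ⊥bis P6·P2 via (33.285,7.015): [(38.4946, 0) (70, 0) (70, 32) (61.4594, 32)]  |A|=640.7355
5. ⊥bis P6·P3 via (40.315,5.795): [(39.4724, 1.3625) (39.2134, 0) (70, 0) (70, 32) (61.4594, 32)]  |A|=640.2458
6. ⊥bis P6·P4 via (63.47,5.405): [(48.6759, 14.187) (39.4724, 1.3625) (39.2134, 0) (70, 0) (70, 1.5287)]  |A|=239.2933
7. ⊥bis P6·P5 via (55.675,8.245): [(56.89, 9.311) (46.2782, 0) (70, 0) (70, 1.5287)]  |A|=120.4578
8. ⊥bis P6·P7 via (50.395,9.52): [(56.89, 9.311) (46.2782, 0) (70, 0) (70, 1.5287)]  |A|=120.4578
9. canonical 4-gon: [(56.89, 9.311) (46.2782, 0) (70, 0) (70, 1.5287)]
10. shoelace: 120.4578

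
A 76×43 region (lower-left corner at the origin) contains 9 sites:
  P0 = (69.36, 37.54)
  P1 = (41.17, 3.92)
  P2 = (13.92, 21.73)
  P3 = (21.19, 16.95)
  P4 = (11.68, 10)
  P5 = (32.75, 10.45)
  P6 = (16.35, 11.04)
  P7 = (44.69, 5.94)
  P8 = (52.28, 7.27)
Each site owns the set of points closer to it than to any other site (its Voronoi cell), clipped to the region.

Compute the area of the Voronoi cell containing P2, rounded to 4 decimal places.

1. box [0,76]×[0,43]: [(0, 0) (76, 0) (76, 43) (0, 43)]
2. ⊥bis P2·P0 via (41.64,29.635): [(0, 0) (50.0911, 0) (37.8287, 43) (0, 43)]  |A|=1890.275
3. ⊥bis P2·P1 via (27.545,12.825): [(0, 0) (19.1629, 0) (40.6957, 32.9462) (37.8287, 43) (0, 43)]  |A|=1380.7916
4. ⊥bis P2·P3 via (17.555,19.34): [(0, 0) (4.839, 0) (33.1114, 43) (0, 43)]  |A|=815.9333
5. ⊥bis P2·P4 via (12.8,15.865): [(0, 18.3093) (14.9946, 15.4459) (33.1114, 43) (0, 43)]  |A|=641.2908
6. ⊥bis P2·P5 via (23.335,16.09): [(0, 18.3093) (14.9946, 15.4459) (33.1114, 43) (0, 43)]  |A|=641.2908
7. ⊥bis P2·P6 via (15.135,16.385): [(0, 18.3093) (12.8258, 15.8601) (15.6959, 16.5125) (33.1114, 43) (0, 43)]  |A|=639.9889
8. ⊥bis P2·P7 via (29.305,13.835): [(0, 18.3093) (12.8258, 15.8601) (15.6959, 16.5125) (33.1114, 43) (0, 43)]  |A|=639.9889
9. ⊥bis P2·P8 via (33.1,14.5): [(0, 18.3093) (12.8258, 15.8601) (15.6959, 16.5125) (33.1114, 43) (0, 43)]  |A|=639.9889
10. canonical 5-gon: [(0, 18.3093) (12.8258, 15.8601) (15.6959, 16.5125) (33.1114, 43) (0, 43)]
11. shoelace: 639.9889

Area of P2's cell: 639.9889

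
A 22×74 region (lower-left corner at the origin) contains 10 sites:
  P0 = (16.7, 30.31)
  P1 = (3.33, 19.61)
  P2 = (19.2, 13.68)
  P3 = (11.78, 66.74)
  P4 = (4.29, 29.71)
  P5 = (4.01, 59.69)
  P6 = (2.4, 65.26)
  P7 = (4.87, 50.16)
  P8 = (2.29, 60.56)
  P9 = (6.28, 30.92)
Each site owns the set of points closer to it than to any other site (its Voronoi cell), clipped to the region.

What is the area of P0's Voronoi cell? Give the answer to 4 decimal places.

Area of P0's cell: 227.8490

1. box [0,22]×[0,74]: [(0, 0) (22, 0) (22, 74) (0, 74)]
2. ⊥bis P0·P1 via (10.015,24.96): [(0, 37.4741) (22, 9.9844) (22, 74) (0, 74)]  |A|=1105.9574
3. ⊥bis P0·P2 via (17.95,21.995): [(0, 37.4741) (12.9852, 21.2486) (22, 22.6038) (22, 74) (0, 74)]  |A|=1049.0763
4. ⊥bis P0·P3 via (14.24,48.525): [(0, 46.6018) (0, 37.4741) (12.9852, 21.2486) (22, 22.6038) (22, 49.573)]  |A|=478.9997
5. ⊥bis P0·P4 via (10.495,30.01): [(9.6299, 47.9024) (10.7857, 23.997) (12.9852, 21.2486) (22, 22.6038) (22, 49.573)]  |A|=313.9194
6. ⊥bis P0·P5 via (10.355,45): [(20.4614, 49.3652) (9.7822, 44.7526) (10.7857, 23.997) (12.9852, 21.2486) (22, 22.6038) (22, 49.573)]  |A|=296.7496
7. ⊥bis P0·P6 via (9.55,47.785): [(20.4614, 49.3652) (9.7822, 44.7526) (10.7857, 23.997) (12.9852, 21.2486) (22, 22.6038) (22, 49.573)]  |A|=296.7496
8. ⊥bis P0·P7 via (10.785,40.235): [(10.0226, 39.7806) (10.7857, 23.997) (12.9852, 21.2486) (22, 22.6038) (22, 46.9188)]  |A|=247.4628
9. ⊥bis P0·P8 via (9.495,45.435): [(10.0226, 39.7806) (10.7857, 23.997) (12.9852, 21.2486) (22, 22.6038) (22, 46.9188)]  |A|=247.4628
10. ⊥bis P0·P9 via (11.49,30.615): [(12.099, 41.0181) (11.081, 23.628) (12.9852, 21.2486) (22, 22.6038) (22, 46.9188)]  |A|=227.849
11. canonical 5-gon: [(12.099, 41.0181) (11.081, 23.628) (12.9852, 21.2486) (22, 22.6038) (22, 46.9188)]
12. shoelace: 227.849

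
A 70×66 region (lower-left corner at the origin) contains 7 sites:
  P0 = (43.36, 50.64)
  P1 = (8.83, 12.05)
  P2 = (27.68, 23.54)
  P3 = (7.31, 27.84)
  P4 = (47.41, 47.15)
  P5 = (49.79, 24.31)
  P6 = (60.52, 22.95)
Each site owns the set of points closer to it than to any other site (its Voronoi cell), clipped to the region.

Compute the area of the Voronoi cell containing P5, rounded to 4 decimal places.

1. box [0,70]×[0,66]: [(0, 0) (70, 0) (70, 66) (0, 66)]
2. ⊥bis P5·P0 via (46.575,37.475): [(0, 26.101) (0, 0) (70, 0) (70, 43.1956)]  |A|=2425.3804
3. ⊥bis P5·P1 via (29.31,18.18): [(25.1041, 32.2316) (34.7516, 0) (70, 0) (70, 43.1956)]  |A|=1537.709
4. ⊥bis P5·P2 via (38.735,23.925): [(38.3332, 35.4623) (39.5682, 0) (70, 0) (70, 43.1956)]  |A|=1223.5232
5. ⊥bis P5·P3 via (28.55,26.075): [(38.3332, 35.4623) (39.5682, 0) (70, 0) (70, 43.1956)]  |A|=1223.5232
6. ⊥bis P5·P4 via (48.6,35.73): [(38.361, 34.6631) (39.5682, 0) (70, 0) (70, 37.9599)]  |A|=1127.9363
7. ⊥bis P5·P6 via (55.155,23.63): [(56.7969, 36.5841) (38.361, 34.6631) (39.5682, 0) (52.16, 0)]  |A|=551.0106
8. canonical 4-gon: [(56.7969, 36.5841) (38.361, 34.6631) (39.5682, 0) (52.16, 0)]
9. shoelace: 551.0106

Area of P5's cell: 551.0106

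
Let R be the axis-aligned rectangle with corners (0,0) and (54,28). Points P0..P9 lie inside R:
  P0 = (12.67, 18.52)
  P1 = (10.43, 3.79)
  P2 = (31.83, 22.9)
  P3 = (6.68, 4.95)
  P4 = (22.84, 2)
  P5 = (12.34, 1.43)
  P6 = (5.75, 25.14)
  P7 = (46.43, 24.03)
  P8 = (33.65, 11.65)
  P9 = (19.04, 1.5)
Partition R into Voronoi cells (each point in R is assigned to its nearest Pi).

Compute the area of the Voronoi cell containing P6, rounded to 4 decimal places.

Area of P6's cell: 116.0998

1. box [0,54]×[0,28]: [(0, 0) (54, 0) (54, 28) (0, 28)]
2. ⊥bis P6·P0 via (9.21,21.83): [(0, 12.2026) (15.1125, 28) (0, 28)]  |A|=119.369
3. ⊥bis P6·P1 via (8.09,14.465): [(0, 12.6916) (0.5919, 12.8214) (15.1125, 28) (0, 28)]  |A|=119.2243
4. ⊥bis P6·P2 via (18.79,24.02): [(0, 12.6916) (0.5919, 12.8214) (15.1125, 28) (0, 28)]  |A|=119.2243
5. ⊥bis P6·P3 via (6.215,15.045): [(0, 14.7587) (2.558, 14.8765) (15.1125, 28) (0, 28)]  |A|=116.0998
6. ⊥bis P6·P4 via (14.295,13.57): [(0, 14.7587) (2.558, 14.8765) (15.1125, 28) (0, 28)]  |A|=116.0998
7. ⊥bis P6·P5 via (9.045,13.285): [(0, 14.7587) (2.558, 14.8765) (15.1125, 28) (0, 28)]  |A|=116.0998
8. ⊥bis P6·P7 via (26.09,24.585): [(0, 14.7587) (2.558, 14.8765) (15.1125, 28) (0, 28)]  |A|=116.0998
9. ⊥bis P6·P8 via (19.7,18.395): [(0, 14.7587) (2.558, 14.8765) (15.1125, 28) (0, 28)]  |A|=116.0998
10. ⊥bis P6·P9 via (12.395,13.32): [(0, 14.7587) (2.558, 14.8765) (15.1125, 28) (0, 28)]  |A|=116.0998
11. canonical 4-gon: [(0, 14.7587) (2.558, 14.8765) (15.1125, 28) (0, 28)]
12. shoelace: 116.0998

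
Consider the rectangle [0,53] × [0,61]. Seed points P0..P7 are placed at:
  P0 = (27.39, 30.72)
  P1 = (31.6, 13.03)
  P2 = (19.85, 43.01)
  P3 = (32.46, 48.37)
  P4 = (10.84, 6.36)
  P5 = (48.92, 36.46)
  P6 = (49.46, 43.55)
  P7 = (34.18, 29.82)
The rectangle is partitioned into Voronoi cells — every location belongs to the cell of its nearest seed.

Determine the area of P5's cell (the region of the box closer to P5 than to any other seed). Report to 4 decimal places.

1. box [0,53]×[0,61]: [(0, 0) (53, 0) (53, 61) (0, 61)]
2. ⊥bis P5·P0 via (38.155,33.59): [(47.1103, 0) (53, 0) (53, 61) (30.8474, 61)]  |A|=855.2927
3. ⊥bis P5·P1 via (40.26,24.745): [(40.5752, 24.512) (53, 15.3273) (53, 61) (30.8474, 61)]  |A|=687.8891
4. ⊥bis P5·P2 via (34.385,39.735): [(35.3614, 44.0684) (40.5752, 24.512) (53, 15.3273) (53, 61) (39.1764, 61)]  |A|=617.3774
5. ⊥bis P5·P3 via (40.69,42.415): [(37.1182, 37.4787) (40.5752, 24.512) (53, 15.3273) (53, 59.4278)]  |A|=414.8755
6. ⊥bis P5·P4 via (29.88,21.41): [(37.1182, 37.4787) (40.5752, 24.512) (53, 15.3273) (53, 59.4278)]  |A|=414.8755
7. ⊥bis P5·P6 via (49.19,40.005): [(39.4812, 40.7445) (37.1182, 37.4787) (40.5752, 24.512) (53, 15.3273) (53, 39.7148)]  |A|=281.6278
8. ⊥bis P5·P7 via (41.55,33.14): [(39.4812, 40.7445) (38.645, 39.5887) (47.8638, 19.1241) (53, 15.3273) (53, 39.7148)]  |A|=218.338
9. canonical 5-gon: [(39.4812, 40.7445) (38.645, 39.5887) (47.8638, 19.1241) (53, 15.3273) (53, 39.7148)]
10. shoelace: 218.338

Area of P5's cell: 218.3380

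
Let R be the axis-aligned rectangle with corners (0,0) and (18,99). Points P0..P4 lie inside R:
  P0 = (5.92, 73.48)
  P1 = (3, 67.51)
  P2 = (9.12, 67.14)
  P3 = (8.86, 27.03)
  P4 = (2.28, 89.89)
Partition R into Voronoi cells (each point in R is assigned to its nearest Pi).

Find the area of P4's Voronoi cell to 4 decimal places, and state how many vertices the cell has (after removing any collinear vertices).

Area of P4's cell: 292.1058 (4 vertices)

1. box [0,18]×[0,99]: [(0, 0) (18, 0) (18, 99) (0, 99)]
2. ⊥bis P4·P0 via (4.1,81.685): [(0, 80.7756) (18, 84.7682) (18, 99) (0, 99)]  |A|=292.1058
3. ⊥bis P4·P1 via (2.64,78.7): [(0, 80.7756) (18, 84.7682) (18, 99) (0, 99)]  |A|=292.1058
4. ⊥bis P4·P2 via (5.7,78.515): [(0, 80.7756) (18, 84.7682) (18, 99) (0, 99)]  |A|=292.1058
5. ⊥bis P4·P3 via (5.57,58.46): [(0, 80.7756) (18, 84.7682) (18, 99) (0, 99)]  |A|=292.1058
6. canonical 4-gon: [(0, 80.7756) (18, 84.7682) (18, 99) (0, 99)]
7. shoelace: 292.1058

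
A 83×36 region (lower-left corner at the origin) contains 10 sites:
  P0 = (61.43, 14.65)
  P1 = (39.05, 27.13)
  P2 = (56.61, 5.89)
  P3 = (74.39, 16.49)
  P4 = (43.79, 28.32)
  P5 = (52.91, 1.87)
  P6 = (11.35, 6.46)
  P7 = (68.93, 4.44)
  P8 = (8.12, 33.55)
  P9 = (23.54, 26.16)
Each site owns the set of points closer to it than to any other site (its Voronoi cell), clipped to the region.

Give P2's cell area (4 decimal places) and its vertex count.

Area of P2's cell: 135.6378 (6 vertices)

1. box [0,83]×[0,36]: [(0, 0) (83, 0) (83, 36) (0, 36)]
2. ⊥bis P2·P0 via (59.02,10.27): [(0, 0) (77.685, 0) (12.2576, 36) (0, 36)]  |A|=1618.9663
3. ⊥bis P2·P1 via (47.83,16.51): [(27.86, 0) (77.685, 0) (47.7698, 16.4602)]  |A|=410.0642
4. ⊥bis P2·P3 via (65.5,11.19): [(27.86, 0) (72.1712, 0) (69.4796, 4.5149) (47.7698, 16.4602)]  |A|=397.6172
5. ⊥bis P2·P4 via (50.2,17.105): [(44.8534, 14.0491) (27.86, 0) (72.1712, 0) (69.4796, 4.5149) (48.4332, 16.0952)]  |A|=396.2851
6. ⊥bis P2·P5 via (54.76,3.88): [(44.8534, 14.0491) (44.2518, 13.5517) (58.9756, 0) (72.1712, 0) (69.4796, 4.5149) (48.4332, 16.0952)]  |A|=185.4504
7. ⊥bis P2·P6 via (33.98,6.175): [(44.8534, 14.0491) (44.2518, 13.5517) (58.9756, 0) (72.1712, 0) (69.4796, 4.5149) (48.4332, 16.0952)]  |A|=185.4504
8. ⊥bis P2·P7 via (62.77,5.165): [(44.8534, 14.0491) (44.2518, 13.5517) (58.9756, 0) (62.1621, 0) (63.1062, 8.0216) (48.4332, 16.0952)]  |A|=135.6378
9. ⊥bis P2·P8 via (32.365,19.72): [(44.8534, 14.0491) (44.2518, 13.5517) (58.9756, 0) (62.1621, 0) (63.1062, 8.0216) (48.4332, 16.0952)]  |A|=135.6378
10. ⊥bis P2·P9 via (40.075,16.025): [(44.8534, 14.0491) (44.2518, 13.5517) (58.9756, 0) (62.1621, 0) (63.1062, 8.0216) (48.4332, 16.0952)]  |A|=135.6378
11. canonical 6-gon: [(44.8534, 14.0491) (44.2518, 13.5517) (58.9756, 0) (62.1621, 0) (63.1062, 8.0216) (48.4332, 16.0952)]
12. shoelace: 135.6378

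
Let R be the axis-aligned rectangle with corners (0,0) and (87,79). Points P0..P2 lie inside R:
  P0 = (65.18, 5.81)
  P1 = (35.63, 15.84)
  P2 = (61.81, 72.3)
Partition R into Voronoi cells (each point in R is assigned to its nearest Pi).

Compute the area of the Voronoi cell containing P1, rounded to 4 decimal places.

1. box [0,87]×[0,79]: [(0, 0) (87, 0) (87, 79) (0, 79)]
2. ⊥bis P1·P0 via (50.405,10.825): [(0, 0) (46.7307, 0) (73.5453, 79) (0, 79)]  |A|=4750.9023
3. ⊥bis P1·P2 via (48.72,44.07): [(0, 66.661) (0, 0) (46.7307, 0) (59.9256, 38.8741)]  |A|=2905.6567
4. canonical 4-gon: [(0, 66.661) (0, 0) (46.7307, 0) (59.9256, 38.8741)]
5. shoelace: 2905.6567

Area of P1's cell: 2905.6567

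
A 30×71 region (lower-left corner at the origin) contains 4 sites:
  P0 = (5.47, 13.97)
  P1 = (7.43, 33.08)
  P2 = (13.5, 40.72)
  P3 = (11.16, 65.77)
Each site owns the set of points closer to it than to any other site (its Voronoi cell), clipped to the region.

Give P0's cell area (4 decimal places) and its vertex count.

Area of P0's cell: 679.4423 (4 vertices)

1. box [0,30]×[0,71]: [(0, 0) (30, 0) (30, 71) (0, 71)]
2. ⊥bis P0·P1 via (6.45,23.525): [(0, 24.1865) (0, 0) (30, 0) (30, 21.1096)]  |A|=679.4423
3. ⊥bis P0·P2 via (9.485,27.345): [(0, 24.1865) (0, 0) (30, 0) (30, 21.1096)]  |A|=679.4423
4. ⊥bis P0·P3 via (8.315,39.87): [(0, 24.1865) (0, 0) (30, 0) (30, 21.1096)]  |A|=679.4423
5. canonical 4-gon: [(0, 24.1865) (0, 0) (30, 0) (30, 21.1096)]
6. shoelace: 679.4423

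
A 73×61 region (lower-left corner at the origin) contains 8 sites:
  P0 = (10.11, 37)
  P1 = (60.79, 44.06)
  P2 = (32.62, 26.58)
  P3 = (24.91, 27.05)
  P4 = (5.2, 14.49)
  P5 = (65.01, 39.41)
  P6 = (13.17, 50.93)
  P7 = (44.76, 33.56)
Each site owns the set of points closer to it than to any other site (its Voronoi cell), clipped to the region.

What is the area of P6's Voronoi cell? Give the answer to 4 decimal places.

Area of P6's cell: 597.3646

1. box [0,73]×[0,61]: [(0, 0) (73, 0) (73, 61) (0, 61)]
2. ⊥bis P6·P0 via (11.64,43.965): [(0, 46.522) (73, 30.4861) (73, 61) (0, 61)]  |A|=1642.2073
3. ⊥bis P6·P1 via (36.98,47.495): [(0, 46.522) (35.708, 38.678) (38.9283, 61) (0, 61)]  |A|=692.9702
4. ⊥bis P6·P2 via (22.895,38.755): [(0, 46.522) (25.5831, 40.9021) (37.3894, 50.3326) (38.9283, 61) (0, 61)]  |A|=632.0991
5. ⊥bis P6·P3 via (19.04,38.99): [(0, 46.522) (23.7489, 41.305) (29.8306, 44.2949) (37.3894, 50.3326) (38.9283, 61) (0, 61)]  |A|=628.132
6. ⊥bis P6·P4 via (9.185,32.71): [(0, 46.522) (23.7489, 41.305) (29.8306, 44.2949) (37.3894, 50.3326) (38.9283, 61) (0, 61)]  |A|=628.132
7. ⊥bis P6·P5 via (39.09,45.17): [(0, 46.522) (23.7489, 41.305) (29.8306, 44.2949) (37.3894, 50.3326) (38.9283, 61) (0, 61)]  |A|=628.132
8. ⊥bis P6·P7 via (28.965,42.245): [(0, 46.522) (23.7489, 41.305) (29.8306, 44.2949) (30.297, 44.6675) (38.8041, 60.1389) (38.9283, 61) (0, 61)]  |A|=597.3646
9. canonical 7-gon: [(0, 46.522) (23.7489, 41.305) (29.8306, 44.2949) (30.297, 44.6675) (38.8041, 60.1389) (38.9283, 61) (0, 61)]
10. shoelace: 597.3646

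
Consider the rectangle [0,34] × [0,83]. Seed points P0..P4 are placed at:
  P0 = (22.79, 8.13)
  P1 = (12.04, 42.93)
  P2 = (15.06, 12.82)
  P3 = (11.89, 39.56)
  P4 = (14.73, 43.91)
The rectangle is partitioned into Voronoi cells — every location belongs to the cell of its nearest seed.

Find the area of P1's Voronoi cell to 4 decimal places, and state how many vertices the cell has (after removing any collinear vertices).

1. box [0,34]×[0,83]: [(0, 0) (34, 0) (34, 83) (0, 83)]
2. ⊥bis P1·P0 via (17.415,25.53): [(0, 20.1504) (34, 30.6532) (34, 83) (0, 83)]  |A|=1958.3387
3. ⊥bis P1·P2 via (13.55,27.875): [(0, 26.5159) (30.5144, 29.5765) (34, 30.6532) (34, 83) (0, 83)]  |A|=1861.2177
4. ⊥bis P1·P3 via (11.965,41.245): [(0, 41.7776) (34, 40.2642) (34, 83) (0, 83)]  |A|=1427.2897
5. ⊥bis P1·P4 via (13.385,43.42): [(0, 80.1605) (0, 41.7776) (14.2138, 41.1449)]  |A|=272.7843
6. canonical 3-gon: [(0, 80.1605) (0, 41.7776) (14.2138, 41.1449)]
7. shoelace: 272.7843

Area of P1's cell: 272.7843 (3 vertices)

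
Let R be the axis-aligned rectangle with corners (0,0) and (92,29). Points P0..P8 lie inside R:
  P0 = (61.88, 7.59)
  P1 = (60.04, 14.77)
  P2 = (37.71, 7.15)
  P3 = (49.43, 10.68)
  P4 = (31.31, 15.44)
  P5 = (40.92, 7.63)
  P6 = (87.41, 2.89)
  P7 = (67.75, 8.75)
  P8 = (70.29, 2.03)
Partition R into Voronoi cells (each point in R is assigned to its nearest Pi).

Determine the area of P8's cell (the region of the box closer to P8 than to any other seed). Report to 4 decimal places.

1. box [0,92]×[0,29]: [(0, 0) (92, 0) (92, 29) (0, 29)]
2. ⊥bis P8·P0 via (66.085,4.81): [(62.905, 0) (92, 0) (92, 29) (82.0774, 29)]  |A|=565.7543
3. ⊥bis P8·P1 via (65.165,8.4): [(72.2008, 14.0606) (62.905, 0) (92, 0) (92, 29) (90.7693, 29)]  |A|=500.8289
4. ⊥bis P8·P2 via (54,4.59): [(72.2008, 14.0606) (62.905, 0) (92, 0) (92, 29) (90.7693, 29)]  |A|=500.8289
5. ⊥bis P8·P3 via (59.86,6.355): [(72.2008, 14.0606) (62.905, 0) (92, 0) (92, 29) (90.7693, 29)]  |A|=500.8289
6. ⊥bis P8·P4 via (50.8,8.735): [(72.2008, 14.0606) (62.905, 0) (92, 0) (92, 29) (90.7693, 29)]  |A|=500.8289
7. ⊥bis P8·P5 via (55.605,4.83): [(72.2008, 14.0606) (62.905, 0) (92, 0) (92, 29) (90.7693, 29)]  |A|=500.8289
8. ⊥bis P8·P6 via (78.85,2.46): [(78.0316, 18.7519) (72.2008, 14.0606) (62.905, 0) (78.9736, 0)]  |A|=169.8461
9. ⊥bis P8·P7 via (69.02,5.39): [(78.5224, 8.9817) (65.6184, 4.1043) (62.905, 0) (78.9736, 0)]  |A|=92.0249
10. canonical 4-gon: [(78.5224, 8.9817) (65.6184, 4.1043) (62.905, 0) (78.9736, 0)]
11. shoelace: 92.0249

Area of P8's cell: 92.0249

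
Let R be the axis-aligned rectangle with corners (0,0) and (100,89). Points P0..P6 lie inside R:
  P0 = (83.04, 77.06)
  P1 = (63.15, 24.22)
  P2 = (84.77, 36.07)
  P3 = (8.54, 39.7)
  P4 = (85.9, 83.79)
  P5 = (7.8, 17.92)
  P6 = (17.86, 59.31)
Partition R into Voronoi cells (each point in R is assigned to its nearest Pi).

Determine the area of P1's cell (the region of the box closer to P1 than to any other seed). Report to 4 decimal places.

1. box [0,100]×[0,89]: [(0, 0) (100, 0) (100, 89) (0, 89)]
2. ⊥bis P1·P0 via (73.095,50.64): [(0, 78.1544) (0, 0) (100, 0) (100, 40.5124)]  |A|=5933.3406
3. ⊥bis P1·P2 via (73.96,30.145): [(60.0314, 55.5574) (0, 78.1544) (0, 0) (90.4826, 0)]  |A|=4859.3458
4. ⊥bis P1·P3 via (35.845,31.96): [(60.0314, 55.5574) (44.221, 61.5087) (26.7855, 0) (90.4826, 0)]  |A|=2307.5427
5. ⊥bis P1·P4 via (74.525,54.005): [(60.0314, 55.5574) (44.221, 61.5087) (26.7855, 0) (90.4826, 0)]  |A|=2307.5427
6. ⊥bis P1·P5 via (35.475,21.07): [(60.0314, 55.5574) (44.221, 61.5087) (34.6966, 27.9087) (37.8732, 0) (90.4826, 0)]  |A|=2152.8203
7. ⊥bis P1·P6 via (40.505,41.765): [(60.0314, 55.5574) (53.1872, 58.1337) (37.5394, 37.9373) (34.6966, 27.9087) (37.8732, 0) (90.4826, 0)]  |A|=2035.8719
8. canonical 6-gon: [(60.0314, 55.5574) (53.1872, 58.1337) (37.5394, 37.9373) (34.6966, 27.9087) (37.8732, 0) (90.4826, 0)]
9. shoelace: 2035.8719

Area of P1's cell: 2035.8719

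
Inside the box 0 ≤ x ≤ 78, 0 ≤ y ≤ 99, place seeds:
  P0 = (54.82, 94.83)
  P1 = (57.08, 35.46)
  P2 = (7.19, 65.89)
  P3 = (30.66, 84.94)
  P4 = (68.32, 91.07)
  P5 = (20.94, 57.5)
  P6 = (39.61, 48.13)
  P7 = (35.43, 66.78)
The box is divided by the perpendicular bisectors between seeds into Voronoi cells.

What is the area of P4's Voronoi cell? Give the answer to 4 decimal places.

1. box [0,78]×[0,99]: [(0, 0) (78, 0) (78, 99) (0, 99)]
2. ⊥bis P4·P0 via (61.57,92.95): [(35.6817, 0) (78, 0) (78, 99) (63.255, 99)]  |A|=2824.6313
3. ⊥bis P4·P1 via (62.7,63.265): [(53.803, 65.0633) (78, 60.1725) (78, 99) (63.255, 99)]  |A|=719.9514
4. ⊥bis P4·P2 via (37.755,78.48): [(53.803, 65.0633) (78, 60.1725) (78, 99) (63.255, 99)]  |A|=719.9514
5. ⊥bis P4·P3 via (49.49,88.005): [(53.803, 65.0633) (78, 60.1725) (78, 99) (63.255, 99)]  |A|=719.9514
6. ⊥bis P4·P5 via (44.63,74.285): [(53.803, 65.0633) (78, 60.1725) (78, 99) (63.255, 99)]  |A|=719.9514
7. ⊥bis P4·P6 via (53.965,69.6): [(54.8937, 68.9791) (63.7605, 63.0506) (78, 60.1725) (78, 99) (63.255, 99)]  |A|=699.358
8. ⊥bis P4·P7 via (51.875,78.925): [(56.0785, 73.2332) (63.4406, 63.2645) (63.7605, 63.0506) (78, 60.1725) (78, 99) (63.255, 99)]  |A|=677.7927
9. canonical 6-gon: [(56.0785, 73.2332) (63.4406, 63.2645) (63.7605, 63.0506) (78, 60.1725) (78, 99) (63.255, 99)]
10. shoelace: 677.7927

Area of P4's cell: 677.7927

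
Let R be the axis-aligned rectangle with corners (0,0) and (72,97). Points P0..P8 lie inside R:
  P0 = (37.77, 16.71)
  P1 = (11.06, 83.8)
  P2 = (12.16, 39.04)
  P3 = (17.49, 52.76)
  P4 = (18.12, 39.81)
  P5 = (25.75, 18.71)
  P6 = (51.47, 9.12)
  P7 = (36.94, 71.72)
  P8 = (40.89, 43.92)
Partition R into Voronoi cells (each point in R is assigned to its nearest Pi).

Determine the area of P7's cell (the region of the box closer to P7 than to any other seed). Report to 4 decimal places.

1. box [0,72]×[0,97]: [(0, 0) (72, 0) (72, 97) (0, 97)]
2. ⊥bis P7·P0 via (37.355,44.215): [(0, 43.6514) (72, 44.7377) (72, 97) (0, 97)]  |A|=3801.992
3. ⊥bis P7·P1 via (24,77.76): [(8.1364, 43.7741) (72, 44.7377) (72, 97) (32.9806, 97)]  |A|=2707.2467
4. ⊥bis P7·P2 via (24.55,55.38): [(16.4283, 61.5384) (39.237, 44.2434) (72, 44.7377) (72, 97) (32.9806, 97)]  |A|=2432.9526
5. ⊥bis P7·P3 via (27.215,62.24): [(20.1424, 69.4954) (44.6782, 44.3255) (72, 44.7377) (72, 97) (32.9806, 97)]  |A|=2240.6058
6. ⊥bis P7·P4 via (27.53,55.765): [(20.1424, 69.4954) (41.6378, 47.4444) (46.87, 44.3586) (72, 44.7377) (72, 97) (32.9806, 97)]  |A|=2237.1375
7. ⊥bis P7·P5 via (31.345,45.215): [(20.1424, 69.4954) (41.6378, 47.4444) (46.87, 44.3586) (72, 44.7377) (72, 97) (32.9806, 97)]  |A|=2237.1375
8. ⊥bis P7·P6 via (44.205,40.42): [(20.1424, 69.4954) (41.6378, 47.4444) (46.87, 44.3586) (62.1681, 44.5894) (72, 46.8715) (72, 97) (32.9806, 97)]  |A|=2226.6481
9. ⊥bis P7·P8 via (38.915,57.82): [(20.1424, 69.4954) (32.4229, 56.8976) (72, 62.5209) (72, 97) (32.9806, 97)]  |A|=1714.43
10. canonical 5-gon: [(20.1424, 69.4954) (32.4229, 56.8976) (72, 62.5209) (72, 97) (32.9806, 97)]
11. shoelace: 1714.43

Area of P7's cell: 1714.4300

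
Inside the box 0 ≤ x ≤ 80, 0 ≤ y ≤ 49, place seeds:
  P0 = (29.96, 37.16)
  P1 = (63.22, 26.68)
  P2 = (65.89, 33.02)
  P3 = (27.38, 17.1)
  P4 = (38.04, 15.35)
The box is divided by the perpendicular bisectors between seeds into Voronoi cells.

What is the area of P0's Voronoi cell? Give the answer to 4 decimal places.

Area of P0's cell: 980.3496

1. box [0,80]×[0,49]: [(0, 0) (80, 0) (80, 49) (0, 49)]
2. ⊥bis P0·P1 via (46.59,31.92): [(0, 0) (36.5322, 0) (51.9718, 49) (0, 49)]  |A|=2168.3484
3. ⊥bis P0·P2 via (47.925,35.09): [(0, 0) (36.5322, 0) (48.1188, 36.7719) (49.5278, 49) (0, 49)]  |A|=2153.4055
4. ⊥bis P0·P3 via (28.67,27.13): [(0, 30.8174) (44.4416, 25.1016) (48.1188, 36.7719) (49.5278, 49) (0, 49)]  |A|=1010.1118
5. ⊥bis P0·P4 via (34,26.255): [(0, 30.8174) (34.3797, 26.3957) (46.233, 30.787) (48.1188, 36.7719) (49.5278, 49) (0, 49)]  |A|=980.3496
6. canonical 6-gon: [(0, 30.8174) (34.3797, 26.3957) (46.233, 30.787) (48.1188, 36.7719) (49.5278, 49) (0, 49)]
7. shoelace: 980.3496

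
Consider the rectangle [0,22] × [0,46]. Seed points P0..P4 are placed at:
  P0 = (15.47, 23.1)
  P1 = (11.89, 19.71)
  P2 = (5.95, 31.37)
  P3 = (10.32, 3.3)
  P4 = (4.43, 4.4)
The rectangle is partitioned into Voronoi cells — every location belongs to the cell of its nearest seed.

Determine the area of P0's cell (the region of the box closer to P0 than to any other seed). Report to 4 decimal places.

Area of P0's cell: 172.7227

1. box [0,22]×[0,46]: [(0, 0) (22, 0) (22, 46) (0, 46)]
2. ⊥bis P0·P1 via (13.68,21.405): [(0, 35.8517) (22, 12.6187) (22, 46) (0, 46)]  |A|=478.8255
3. ⊥bis P0·P2 via (10.71,27.235): [(9.4897, 25.8302) (22, 12.6187) (22, 40.2315)]  |A|=172.7227
4. ⊥bis P0·P3 via (12.895,13.2): [(9.4897, 25.8302) (22, 12.6187) (22, 40.2315)]  |A|=172.7227
5. ⊥bis P0·P4 via (9.95,13.75): [(9.4897, 25.8302) (22, 12.6187) (22, 40.2315)]  |A|=172.7227
6. canonical 3-gon: [(9.4897, 25.8302) (22, 12.6187) (22, 40.2315)]
7. shoelace: 172.7227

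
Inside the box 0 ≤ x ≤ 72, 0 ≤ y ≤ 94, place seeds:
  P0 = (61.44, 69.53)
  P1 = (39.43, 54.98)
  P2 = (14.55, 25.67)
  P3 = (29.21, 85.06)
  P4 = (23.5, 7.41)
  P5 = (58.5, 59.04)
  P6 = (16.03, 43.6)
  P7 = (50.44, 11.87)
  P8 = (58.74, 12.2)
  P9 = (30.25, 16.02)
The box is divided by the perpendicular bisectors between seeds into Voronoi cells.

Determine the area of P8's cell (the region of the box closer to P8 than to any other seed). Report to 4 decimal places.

Area of P8's cell: 628.7183

1. box [0,72]×[0,94]: [(0, 0) (72, 0) (72, 94) (0, 94)]
2. ⊥bis P8·P0 via (60.09,40.865): [(0, 43.695) (0, 0) (72, 0) (72, 40.3041)]  |A|=3023.9667
3. ⊥bis P8·P1 via (49.085,33.59): [(64.7193, 40.647) (0, 11.4341) (0, 0) (72, 0) (72, 40.3041)]  |A|=1980.0148
4. ⊥bis P8·P2 via (36.645,18.935): [(64.7193, 40.647) (39.8401, 29.4171) (30.8732, 0) (72, 0) (72, 40.3041)]  |A|=1298.1477
5. ⊥bis P8·P3 via (43.975,48.63): [(64.7193, 40.647) (39.8401, 29.4171) (30.8732, 0) (72, 0) (72, 40.3041)]  |A|=1298.1477
6. ⊥bis P8·P4 via (41.12,9.805): [(64.7193, 40.647) (39.8401, 29.4171) (38.8816, 26.2726) (42.4527, 0) (72, 0) (72, 40.3041)]  |A|=1146.0358
7. ⊥bis P8·P5 via (58.62,35.62): [(53.5245, 35.5939) (39.8401, 29.4171) (38.8816, 26.2726) (42.4527, 0) (72, 0) (72, 35.6886)]  |A|=1083.0843
8. ⊥bis P8·P6 via (37.385,27.9): [(53.5245, 35.5939) (39.8401, 29.4171) (38.8816, 26.2726) (42.4527, 0) (72, 0) (72, 35.6886)]  |A|=1083.0843
9. ⊥bis P8·P7 via (54.59,12.035): [(53.6533, 35.5946) (55.0685, 0) (72, 0) (72, 35.6886)]  |A|=628.7183
10. ⊥bis P8·P9 via (44.495,14.11): [(53.6533, 35.5946) (55.0685, 0) (72, 0) (72, 35.6886)]  |A|=628.7183
11. canonical 4-gon: [(53.6533, 35.5946) (55.0685, 0) (72, 0) (72, 35.6886)]
12. shoelace: 628.7183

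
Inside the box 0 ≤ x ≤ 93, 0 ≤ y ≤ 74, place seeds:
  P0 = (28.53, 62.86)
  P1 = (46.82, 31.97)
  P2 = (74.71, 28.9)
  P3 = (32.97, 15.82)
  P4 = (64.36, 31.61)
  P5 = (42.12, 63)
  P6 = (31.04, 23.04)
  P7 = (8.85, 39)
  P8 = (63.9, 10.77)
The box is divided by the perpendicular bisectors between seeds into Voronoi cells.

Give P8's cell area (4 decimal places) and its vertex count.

1. box [0,93]×[0,74]: [(0, 0) (93, 0) (93, 74) (0, 74)]
2. ⊥bis P8·P0 via (46.215,36.815): [(0, 5.4342) (0, 0) (93, 0) (93, 68.5828)]  |A|=3441.7923
3. ⊥bis P8·P1 via (55.36,21.37): [(28.8352, 0) (93, 0) (93, 51.6951)]  |A|=1658.5021
4. ⊥bis P8·P2 via (69.305,19.835): [(60.196, 25.2662) (28.8352, 0) (93, 0) (93, 5.7069)]  |A|=904.2049
5. ⊥bis P8·P3 via (48.435,13.295): [(60.196, 25.2662) (48.9042, 16.1688) (46.2643, 0) (93, 0) (93, 5.7069)]  |A|=763.3006
6. ⊥bis P8·P4 via (64.13,21.19): [(67.144, 21.1235) (55.3764, 21.3832) (48.9042, 16.1688) (46.2643, 0) (93, 0) (93, 5.7069)]  |A|=739.8279
7. ⊥bis P8·P5 via (53.01,36.885): [(67.144, 21.1235) (55.3764, 21.3832) (48.9042, 16.1688) (46.2643, 0) (93, 0) (93, 5.7069)]  |A|=739.8279
8. ⊥bis P8·P6 via (47.47,16.905): [(67.144, 21.1235) (55.3764, 21.3832) (48.9042, 16.1688) (46.2643, 0) (93, 0) (93, 5.7069)]  |A|=739.8279
9. ⊥bis P8·P7 via (36.375,24.885): [(67.144, 21.1235) (55.3764, 21.3832) (48.9042, 16.1688) (46.2643, 0) (93, 0) (93, 5.7069)]  |A|=739.8279
10. canonical 6-gon: [(67.144, 21.1235) (55.3764, 21.3832) (48.9042, 16.1688) (46.2643, 0) (93, 0) (93, 5.7069)]
11. shoelace: 739.8279

Area of P8's cell: 739.8279 (6 vertices)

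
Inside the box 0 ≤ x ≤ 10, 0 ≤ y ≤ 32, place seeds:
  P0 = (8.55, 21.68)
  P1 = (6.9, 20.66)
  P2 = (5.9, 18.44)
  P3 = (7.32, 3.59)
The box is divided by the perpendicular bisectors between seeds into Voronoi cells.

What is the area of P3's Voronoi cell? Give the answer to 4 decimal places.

1. box [0,10]×[0,32]: [(0, 0) (10, 0) (10, 32) (0, 32)]
2. ⊥bis P3·P0 via (7.935,12.635): [(0, 13.1745) (0, 0) (10, 0) (10, 12.4946)]  |A|=128.3456
3. ⊥bis P3·P1 via (7.11,12.125): [(0, 11.9501) (0, 0) (10, 0) (10, 12.1961)]  |A|=120.7308
4. ⊥bis P3·P2 via (6.61,11.015): [(0, 10.3829) (0, 0) (10, 0) (10, 11.3392)]  |A|=108.6105
5. canonical 4-gon: [(0, 10.3829) (0, 0) (10, 0) (10, 11.3392)]
6. shoelace: 108.6105

Area of P3's cell: 108.6105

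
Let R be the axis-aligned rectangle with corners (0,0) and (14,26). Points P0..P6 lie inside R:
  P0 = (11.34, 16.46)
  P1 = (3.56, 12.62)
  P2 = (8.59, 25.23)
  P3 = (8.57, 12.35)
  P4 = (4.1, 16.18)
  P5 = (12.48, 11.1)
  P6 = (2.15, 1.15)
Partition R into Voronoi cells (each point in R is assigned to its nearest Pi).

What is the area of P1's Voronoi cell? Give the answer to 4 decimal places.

Area of P1's cell: 45.5489

1. box [0,14]×[0,26]: [(0, 0) (14, 0) (14, 26) (0, 26)]
2. ⊥bis P1·P0 via (7.45,14.54): [(0, 0) (14, 0) (14, 1.2694) (1.7937, 26) (0, 26)]  |A|=213.065
3. ⊥bis P1·P2 via (6.075,18.925): [(0, 21.3483) (0, 0) (14, 0) (14, 1.2694) (5.0922, 19.317)]  |A|=195.2278
4. ⊥bis P1·P3 via (6.065,12.485): [(0, 21.3483) (0, 0) (5.3922, 0) (6.3012, 16.8675) (5.0922, 19.317)]  |A|=117.7446
5. ⊥bis P1·P4 via (3.83,14.4): [(0, 14.981) (0, 0) (5.3922, 0) (6.1492, 14.0482)]  |A|=83.9358
6. ⊥bis P1·P5 via (8.02,11.86): [(0, 14.981) (0, 0) (5.3922, 0) (6.1492, 14.0482)]  |A|=83.9358
7. ⊥bis P1·P6 via (2.855,6.885): [(0, 14.981) (0, 7.236) (5.7441, 6.5298) (6.1492, 14.0482)]  |A|=45.5489
8. canonical 4-gon: [(0, 14.981) (0, 7.236) (5.7441, 6.5298) (6.1492, 14.0482)]
9. shoelace: 45.5489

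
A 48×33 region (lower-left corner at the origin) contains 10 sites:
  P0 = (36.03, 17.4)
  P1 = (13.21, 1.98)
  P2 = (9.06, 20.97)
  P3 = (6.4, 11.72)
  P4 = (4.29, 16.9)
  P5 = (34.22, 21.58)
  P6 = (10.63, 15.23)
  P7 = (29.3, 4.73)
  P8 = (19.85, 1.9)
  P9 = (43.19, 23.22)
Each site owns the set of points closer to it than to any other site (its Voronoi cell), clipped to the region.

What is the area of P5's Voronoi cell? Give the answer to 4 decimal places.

Area of P5's cell: 250.5582

1. box [0,48]×[0,33]: [(0, 0) (48, 0) (48, 33) (0, 33)]
2. ⊥bis P5·P0 via (35.125,19.49): [(0, 4.2804) (48, 25.0651) (48, 33) (0, 33)]  |A|=879.7097
3. ⊥bis P5·P1 via (23.715,11.78): [(21.8749, 13.7525) (48, 25.0651) (48, 33) (3.9191, 33)]  |A|=527.8742
4. ⊥bis P5·P2 via (21.64,21.275): [(21.821, 13.8103) (21.8749, 13.7525) (48, 25.0651) (48, 33) (21.3557, 33)]  |A|=360.572
5. ⊥bis P5·P3 via (20.31,16.65): [(21.821, 13.8103) (21.8749, 13.7525) (48, 25.0651) (48, 33) (21.3557, 33)]  |A|=360.572
6. ⊥bis P5·P4 via (19.255,19.24): [(21.821, 13.8103) (21.8749, 13.7525) (48, 25.0651) (48, 33) (21.3557, 33)]  |A|=360.572
7. ⊥bis P5·P6 via (22.425,18.405): [(21.6388, 21.3258) (23.4892, 14.4515) (48, 25.0651) (48, 33) (21.3557, 33)]  |A|=354.1794
8. ⊥bis P5·P7 via (31.76,13.155): [(21.6388, 21.3258) (23.1625, 15.6654) (25.0319, 15.1195) (48, 25.0651) (48, 33) (21.3557, 33)]  |A|=353.1339
9. ⊥bis P5·P8 via (27.035,11.74): [(21.6388, 21.3258) (23.1625, 15.6654) (25.0319, 15.1195) (48, 25.0651) (48, 33) (21.3557, 33)]  |A|=353.1339
10. ⊥bis P5·P9 via (38.705,22.4): [(21.6388, 21.3258) (23.1625, 15.6654) (25.0319, 15.1195) (38.9354, 21.1399) (36.767, 33) (21.3557, 33)]  |A|=250.5582
11. canonical 6-gon: [(21.6388, 21.3258) (23.1625, 15.6654) (25.0319, 15.1195) (38.9354, 21.1399) (36.767, 33) (21.3557, 33)]
12. shoelace: 250.5582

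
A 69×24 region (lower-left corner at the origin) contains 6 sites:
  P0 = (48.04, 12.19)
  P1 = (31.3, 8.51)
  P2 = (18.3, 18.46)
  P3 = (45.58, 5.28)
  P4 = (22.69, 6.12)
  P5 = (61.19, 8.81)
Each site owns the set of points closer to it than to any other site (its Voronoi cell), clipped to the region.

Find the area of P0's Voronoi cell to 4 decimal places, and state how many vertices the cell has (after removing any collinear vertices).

Area of P0's cell: 271.2734 (4 vertices)

1. box [0,69]×[0,24]: [(0, 0) (69, 0) (69, 24) (0, 24)]
2. ⊥bis P0·P1 via (39.67,10.35): [(41.9453, 0) (69, 0) (69, 24) (36.6693, 24)]  |A|=712.6254
3. ⊥bis P0·P2 via (33.17,15.325): [(41.9453, 0) (69, 0) (69, 24) (36.6693, 24)]  |A|=712.6254
4. ⊥bis P0·P3 via (46.81,8.735): [(39.4489, 11.3556) (69, 0.8352) (69, 24) (36.6693, 24)]  |A|=546.6733
5. ⊥bis P0·P4 via (35.365,9.155): [(39.4489, 11.3556) (69, 0.8352) (69, 24) (36.6693, 24)]  |A|=546.6733
6. ⊥bis P0·P5 via (54.615,10.5): [(39.4489, 11.3556) (53.545, 6.3373) (58.085, 24) (36.6693, 24)]  |A|=271.2734
7. canonical 4-gon: [(39.4489, 11.3556) (53.545, 6.3373) (58.085, 24) (36.6693, 24)]
8. shoelace: 271.2734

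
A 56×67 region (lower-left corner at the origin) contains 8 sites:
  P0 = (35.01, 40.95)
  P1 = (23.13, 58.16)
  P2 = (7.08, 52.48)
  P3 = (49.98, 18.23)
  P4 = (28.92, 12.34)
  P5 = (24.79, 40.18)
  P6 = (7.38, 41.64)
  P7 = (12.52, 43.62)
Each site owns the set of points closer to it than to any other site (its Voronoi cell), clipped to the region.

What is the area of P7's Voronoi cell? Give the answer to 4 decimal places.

Area of P7's cell: 139.9027

1. box [0,56]×[0,67]: [(0, 0) (56, 0) (56, 67) (0, 67)]
2. ⊥bis P7·P0 via (23.765,42.285): [(0, 0) (18.7449, 0) (26.6992, 67) (0, 67)]  |A|=1522.3773
3. ⊥bis P7·P1 via (17.825,50.89): [(0, 63.8971) (0, 0) (18.7449, 0) (24.2316, 46.2151)]  |A|=1207.313
4. ⊥bis P7·P2 via (9.8,48.05): [(16.2716, 52.0235) (0, 42.0328) (0, 0) (18.7449, 0) (24.2316, 46.2151)]  |A|=1029.4298
5. ⊥bis P7·P3 via (31.25,30.925): [(16.2716, 52.0235) (0, 42.0328) (0, 0) (10.2894, 0) (20.5405, 15.1244) (24.2316, 46.2151)]  |A|=965.487
6. ⊥bis P7·P4 via (20.72,27.98): [(16.2716, 52.0235) (0, 42.0328) (0, 17.1166) (22.1561, 28.7329) (24.2316, 46.2151)]  |A|=570.5127
7. ⊥bis P7·P5 via (18.655,41.9): [(20.6064, 48.8604) (16.2716, 52.0235) (0, 42.0328) (0, 17.1166) (13.7241, 24.3121)]  |A|=447.7966
8. ⊥bis P7·P6 via (9.95,42.63): [(15.1067, 29.2435) (20.6064, 48.8604) (16.2716, 52.0235) (8.2328, 47.0878)]  |A|=139.9027
9. canonical 4-gon: [(15.1067, 29.2435) (20.6064, 48.8604) (16.2716, 52.0235) (8.2328, 47.0878)]
10. shoelace: 139.9027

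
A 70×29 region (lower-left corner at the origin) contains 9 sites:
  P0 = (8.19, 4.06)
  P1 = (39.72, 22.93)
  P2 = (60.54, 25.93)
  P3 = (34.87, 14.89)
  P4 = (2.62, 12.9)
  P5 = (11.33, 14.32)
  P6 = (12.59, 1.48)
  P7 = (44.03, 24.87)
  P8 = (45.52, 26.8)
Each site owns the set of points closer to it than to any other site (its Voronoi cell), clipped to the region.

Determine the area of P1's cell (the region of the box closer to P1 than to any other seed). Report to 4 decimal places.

1. box [0,70]×[0,29]: [(0, 0) (70, 0) (70, 29) (0, 29)]
2. ⊥bis P1·P0 via (23.955,13.495): [(32.0315, 0) (70, 0) (70, 29) (14.6756, 29)]  |A|=1352.7476
3. ⊥bis P1·P2 via (50.13,24.43): [(32.0315, 0) (53.6502, 0) (49.4715, 29) (14.6756, 29)]  |A|=818.0119
4. ⊥bis P1·P3 via (37.295,18.91): [(52.2229, 9.905) (49.4715, 29) (20.5685, 29)]  |A|=275.9521
5. ⊥bis P1·P4 via (21.17,17.915): [(52.2229, 9.905) (49.4715, 29) (20.5685, 29)]  |A|=275.9521
6. ⊥bis P1·P5 via (25.525,18.625): [(22.7838, 27.6636) (52.2229, 9.905) (49.4715, 29) (22.3785, 29)]  |A|=274.7427
7. ⊥bis P1·P6 via (26.155,12.205): [(22.7838, 27.6636) (52.2229, 9.905) (49.4715, 29) (22.3785, 29)]  |A|=274.7427
8. ⊥bis P1·P7 via (41.875,23.9): [(22.7838, 27.6636) (46.6654, 13.2575) (39.5794, 29) (22.3785, 29)]  |A|=148.4306
9. ⊥bis P1·P8 via (42.62,24.865): [(22.7838, 27.6636) (46.6654, 13.2575) (39.5794, 29) (22.3785, 29)]  |A|=148.4306
10. canonical 4-gon: [(22.7838, 27.6636) (46.6654, 13.2575) (39.5794, 29) (22.3785, 29)]
11. shoelace: 148.4306

Area of P1's cell: 148.4306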